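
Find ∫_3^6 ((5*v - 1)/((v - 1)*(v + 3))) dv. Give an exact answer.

Factor the denominator: v**2 + 2*v - 3 = (v + 3)(v - 1).
Partial fractions: (5*v - 1)/((v - 1)*(v + 3)) = 4/(v + 3) + 1/(v - 1).
An antiderivative is F(v) = log(v - 1) + 4*log(v + 3).
Then F(6) - F(3) = (log(5) + 8*log(3)) - (5*log(2) + 4*log(3)) = -5*log(2) + log(5) + 4*log(3).

-5*log(2) + log(5) + 4*log(3)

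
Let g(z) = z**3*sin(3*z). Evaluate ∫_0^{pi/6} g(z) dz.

Integrate by parts 3 times (u = z^3, dv = sin(3*z) dz).
An antiderivative is F(z) = -z**3*cos(3*z)/3 + z**2*sin(3*z)/3 + 2*z*cos(3*z)/9 - 2*sin(3*z)/27.
Then F(pi/6) - F(0) = (-2/27 + pi**2/108) - (0) = -2/27 + pi**2/108.

-2/27 + pi**2/108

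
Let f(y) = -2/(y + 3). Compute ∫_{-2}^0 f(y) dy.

An antiderivative is F(y) = -2*log(y + 3).
Then F(0) - F(-2) = (-log(9)) - (0) = -log(9).

-log(9)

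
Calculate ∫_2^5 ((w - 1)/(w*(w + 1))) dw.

log(8/5)

Factor the denominator: w**2 + w = (w + 1)w.
Partial fractions: (w - 1)/(w*(w + 1)) = 2/(w + 1) - 1/w.
An antiderivative is F(w) = -log(w) + 2*log(w + 1).
Then F(5) - F(2) = (log(36/5)) - (log(9/2)) = log(8/5).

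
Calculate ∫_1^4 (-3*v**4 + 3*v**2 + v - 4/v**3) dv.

-21807/40

By the power rule, an antiderivative is F(v) = -3*v**5/5 + v**3 + v**2/2 + 2/v**2.
Then F(4) - F(1) = (-21691/40) - (29/10) = -21807/40.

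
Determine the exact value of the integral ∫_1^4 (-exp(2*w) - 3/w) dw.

An antiderivative is F(w) = -exp(2*w)/2 - 3*log(w).
Then F(4) - F(1) = (-exp(8)/2 - log(64)) - (-exp(2)/2) = -exp(8)/2 - log(64) + exp(2)/2.

-exp(8)/2 - log(64) + exp(2)/2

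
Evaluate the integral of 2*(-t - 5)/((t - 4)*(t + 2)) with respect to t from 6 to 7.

Factor the denominator: t**2 - 2*t - 8 = (t + 2)(t - 4).
Partial fractions: 2*(-t - 5)/((t - 4)*(t + 2)) = 1/(t + 2) - 3/(t - 4).
An antiderivative is F(t) = -3*log(t - 4) + log(t + 2).
Then F(7) - F(6) = (-log(3)) - (0) = -log(3).

-log(3)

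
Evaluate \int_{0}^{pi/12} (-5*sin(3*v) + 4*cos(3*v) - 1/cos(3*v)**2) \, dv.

An antiderivative is F(v) = 4*sin(3*v)/3 + 5*cos(3*v)/3 - tan(3*v)/3.
Then F(pi/12) - F(0) = (-1/3 + 3*sqrt(2)/2) - (5/3) = -2 + 3*sqrt(2)/2.

-2 + 3*sqrt(2)/2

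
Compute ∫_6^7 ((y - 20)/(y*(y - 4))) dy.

Factor the denominator: y**2 - 4*y = y(y - 4).
Partial fractions: (y - 20)/(y*(y - 4)) = 5/y - 4/(y - 4).
An antiderivative is F(y) = 5*log(y) - 4*log(y - 4).
Then F(7) - F(6) = (-4*log(3) + 5*log(7)) - (log(2) + 5*log(3)) = -9*log(3) - log(2) + 5*log(7).

-9*log(3) - log(2) + 5*log(7)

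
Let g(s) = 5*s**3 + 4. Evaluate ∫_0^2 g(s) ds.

28

By the power rule, an antiderivative is F(s) = 5*s**4/4 + 4*s.
Then F(2) - F(0) = (28) - (0) = 28.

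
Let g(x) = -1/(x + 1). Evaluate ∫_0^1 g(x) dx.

An antiderivative is F(x) = -log(x + 1).
Then F(1) - F(0) = (-log(2)) - (0) = -log(2).

-log(2)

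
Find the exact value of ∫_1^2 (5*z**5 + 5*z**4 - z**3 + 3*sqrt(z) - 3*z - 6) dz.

4*sqrt(2) + 269/4

By the power rule, an antiderivative is F(z) = 5*z**6/6 + z**5 - z**4/4 + 2*z**(3/2) - 3*z**2/2 - 6*z.
Then F(2) - F(1) = (4*sqrt(2) + 190/3) - (-47/12) = 4*sqrt(2) + 269/4.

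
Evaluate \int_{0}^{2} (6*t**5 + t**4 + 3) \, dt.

382/5

By the power rule, an antiderivative is F(t) = t**6 + t**5/5 + 3*t.
Then F(2) - F(0) = (382/5) - (0) = 382/5.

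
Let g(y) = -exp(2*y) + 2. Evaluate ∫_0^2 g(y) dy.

9/2 - exp(4)/2

An antiderivative is F(y) = -exp(2*y)/2 + 2*y.
Then F(2) - F(0) = (4 - exp(4)/2) - (-1/2) = 9/2 - exp(4)/2.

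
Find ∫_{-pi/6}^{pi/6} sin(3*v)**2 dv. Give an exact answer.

Use the identity sin^2(3*v) = (1 - cos(6*v))/2.
An antiderivative is F(v) = v/2 - sin(6*v)/12.
Then F(pi/6) - F(-pi/6) = (pi/12) - (-pi/12) = pi/6.

pi/6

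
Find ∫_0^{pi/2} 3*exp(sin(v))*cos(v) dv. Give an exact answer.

-3 + 3*E

Let u = sin(v), so du = cos(v) dv. When v = 0, u = 0; when v = pi/2, u = 1.
The integral becomes 3·∫ exp(u) du from 0 to 1, with antiderivative 3*exp(u).
Back in v: F(v) = 3*exp(sin(v)).
Then F(pi/2) - F(0) = (3*E) - (3) = -3 + 3*E.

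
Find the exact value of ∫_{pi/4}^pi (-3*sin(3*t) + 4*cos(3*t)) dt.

-1 - sqrt(2)/6

An antiderivative is F(t) = 4*sin(3*t)/3 + cos(3*t).
Then F(pi) - F(pi/4) = (-1) - (sqrt(2)/6) = -1 - sqrt(2)/6.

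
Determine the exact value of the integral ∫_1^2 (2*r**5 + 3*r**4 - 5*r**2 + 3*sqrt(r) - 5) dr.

4*sqrt(2) + 314/15

By the power rule, an antiderivative is F(r) = r**6/3 + 3*r**5/5 + 2*r**(3/2) - 5*r**3/3 - 5*r.
Then F(2) - F(1) = (4*sqrt(2) + 86/5) - (-56/15) = 4*sqrt(2) + 314/15.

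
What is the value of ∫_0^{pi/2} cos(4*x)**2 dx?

pi/4

Use the identity cos^2(4*x) = (1 + cos(8*x))/2.
An antiderivative is F(x) = x/2 + sin(8*x)/16.
Then F(pi/2) - F(0) = (pi/4) - (0) = pi/4.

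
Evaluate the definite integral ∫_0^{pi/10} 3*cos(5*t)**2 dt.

3*pi/20

Use the identity cos^2(5*t) = (1 + cos(10*t))/2.
An antiderivative is F(t) = 3*t/2 + 3*sin(10*t)/20.
Then F(pi/10) - F(0) = (3*pi/20) - (0) = 3*pi/20.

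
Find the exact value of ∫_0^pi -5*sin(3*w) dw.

-10/3

An antiderivative is F(w) = 5*cos(3*w)/3.
Then F(pi) - F(0) = (-5/3) - (5/3) = -10/3.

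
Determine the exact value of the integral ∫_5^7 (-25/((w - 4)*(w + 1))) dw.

Factor the denominator: w**2 - 3*w - 4 = (w + 1)(w - 4).
Partial fractions: -25/((w - 4)*(w + 1)) = 5/(w + 1) - 5/(w - 4).
An antiderivative is F(w) = -5*log(w - 4) + 5*log(w + 1).
Then F(7) - F(5) = (-5*log(3) + 15*log(2)) - (5*log(2) + 5*log(3)) = -10*log(3) + 10*log(2).

-10*log(3) + 10*log(2)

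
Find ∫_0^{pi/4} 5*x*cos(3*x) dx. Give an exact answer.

-5/9 - 5*sqrt(2)/18 + 5*sqrt(2)*pi/24

Integrate by parts once (u = x, dv = 5*cos(3*x) dx).
An antiderivative is F(x) = 5*x*sin(3*x)/3 + 5*cos(3*x)/9.
Then F(pi/4) - F(0) = (5*sqrt(2)*(-4 + 3*pi)/72) - (5/9) = -5/9 - 5*sqrt(2)/18 + 5*sqrt(2)*pi/24.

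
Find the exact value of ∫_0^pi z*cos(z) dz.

-2

Integrate by parts once (u = z, dv = cos(z) dz).
An antiderivative is F(z) = z*sin(z) + cos(z).
Then F(pi) - F(0) = (-1) - (1) = -2.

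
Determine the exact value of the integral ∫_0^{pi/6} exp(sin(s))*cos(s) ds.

Let u = sin(s), so du = cos(s) ds. When s = 0, u = 0; when s = pi/6, u = 1/2.
The integral becomes ∫ exp(u) du from 0 to 1/2, with antiderivative exp(u).
Back in s: F(s) = exp(sin(s)).
Then F(pi/6) - F(0) = (exp(1/2)) - (1) = -1 + exp(1/2).

-1 + exp(1/2)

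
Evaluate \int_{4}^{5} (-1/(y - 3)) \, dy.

-log(2)

An antiderivative is F(y) = -log(y - 3).
Then F(5) - F(4) = (-log(2)) - (0) = -log(2).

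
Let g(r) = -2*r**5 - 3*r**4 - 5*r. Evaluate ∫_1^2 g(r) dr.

By the power rule, an antiderivative is F(r) = -r**6/3 - 3*r**5/5 - 5*r**2/2.
Then F(2) - F(1) = (-758/15) - (-103/30) = -471/10.

-471/10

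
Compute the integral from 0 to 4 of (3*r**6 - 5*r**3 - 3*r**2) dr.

By the power rule, an antiderivative is F(r) = 3*r**7/7 - 5*r**4/4 - r**3.
Then F(4) - F(0) = (46464/7) - (0) = 46464/7.

46464/7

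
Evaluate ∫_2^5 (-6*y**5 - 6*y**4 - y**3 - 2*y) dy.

-388917/20

By the power rule, an antiderivative is F(y) = -y**6 - 6*y**5/5 - y**4/4 - y**2.
Then F(5) - F(2) = (-78225/4) - (-552/5) = -388917/20.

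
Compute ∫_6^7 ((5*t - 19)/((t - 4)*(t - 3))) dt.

Factor the denominator: t**2 - 7*t + 12 = (t - 3)(t - 4).
Partial fractions: (5*t - 19)/((t - 4)*(t - 3)) = 4/(t - 3) + 1/(t - 4).
An antiderivative is F(t) = log(t - 4) + 4*log(t - 3).
Then F(7) - F(6) = (log(3) + 8*log(2)) - (log(2) + 4*log(3)) = -3*log(3) + 7*log(2).

-3*log(3) + 7*log(2)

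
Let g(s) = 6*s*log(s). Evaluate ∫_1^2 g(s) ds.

Integrate by parts once (u = ln s, dv = 6*s ds).
An antiderivative is F(s) = 3*s**2*(2*log(s) - 1)/2.
Then F(2) - F(1) = (-6 + 12*log(2)) - (-3/2) = -9/2 + 12*log(2).

-9/2 + 12*log(2)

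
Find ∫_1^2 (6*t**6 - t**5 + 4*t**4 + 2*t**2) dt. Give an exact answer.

26843/210

By the power rule, an antiderivative is F(t) = 6*t**7/7 - t**6/6 + 4*t**5/5 + 2*t**3/3.
Then F(2) - F(1) = (13648/105) - (151/70) = 26843/210.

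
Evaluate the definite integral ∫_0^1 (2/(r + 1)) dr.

An antiderivative is F(r) = 2*log(r + 1).
Then F(1) - F(0) = (log(4)) - (0) = log(4).

log(4)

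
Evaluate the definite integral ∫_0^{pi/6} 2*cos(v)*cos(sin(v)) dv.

2*sin(1/2)

Let u = sin(v), so du = cos(v) dv. When v = 0, u = 0; when v = pi/6, u = 1/2.
The integral becomes 2·∫ cos(u) du from 0 to 1/2, with antiderivative 2*sin(u).
Back in v: F(v) = 2*sin(sin(v)).
Then F(pi/6) - F(0) = (2*sin(1/2)) - (0) = 2*sin(1/2).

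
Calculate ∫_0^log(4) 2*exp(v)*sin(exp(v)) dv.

2*cos(1) - 2*cos(4)

Let u = exp(v), so du = exp(v) dv. When v = 0, u = 1; when v = log(4), u = 4.
The integral becomes 2·∫ sin(u) du from 1 to 4, with antiderivative -2*cos(u).
Back in v: F(v) = -2*cos(exp(v)).
Then F(log(4)) - F(0) = (-2*cos(4)) - (-2*cos(1)) = 2*cos(1) - 2*cos(4).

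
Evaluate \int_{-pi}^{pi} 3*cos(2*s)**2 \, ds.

3*pi

Use the identity cos^2(2*s) = (1 + cos(4*s))/2.
An antiderivative is F(s) = 3*s/2 + 3*sin(4*s)/8.
Then F(pi) - F(-pi) = (3*pi/2) - (-3*pi/2) = 3*pi.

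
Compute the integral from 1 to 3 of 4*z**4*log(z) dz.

-968/25 + 972*log(3)/5

Integrate by parts once (u = ln z, dv = 4*z**4 dz).
An antiderivative is F(z) = 4*z**5*(5*log(z) - 1)/25.
Then F(3) - F(1) = (-972/25 + 972*log(3)/5) - (-4/25) = -968/25 + 972*log(3)/5.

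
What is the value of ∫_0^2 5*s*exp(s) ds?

Integrate by parts once (u = s, dv = 5*exp(s) ds).
An antiderivative is F(s) = (5*s - 5)*exp(s).
Then F(2) - F(0) = (5*exp(2)) - (-5) = 5 + 5*exp(2).

5 + 5*exp(2)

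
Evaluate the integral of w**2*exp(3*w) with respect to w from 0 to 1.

Integrate by parts twice (u = w^2, dv = exp(3*w) dw).
An antiderivative is F(w) = (9*w**2 - 6*w + 2)*exp(3*w)/27.
Then F(1) - F(0) = (5*exp(3)/27) - (2/27) = -2/27 + 5*exp(3)/27.

-2/27 + 5*exp(3)/27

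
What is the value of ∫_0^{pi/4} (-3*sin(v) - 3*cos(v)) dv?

An antiderivative is F(v) = -3*sin(v) + 3*cos(v).
Then F(pi/4) - F(0) = (0) - (3) = -3.

-3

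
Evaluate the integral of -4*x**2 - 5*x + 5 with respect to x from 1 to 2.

By the power rule, an antiderivative is F(x) = -4*x**3/3 - 5*x**2/2 + 5*x.
Then F(2) - F(1) = (-32/3) - (7/6) = -71/6.

-71/6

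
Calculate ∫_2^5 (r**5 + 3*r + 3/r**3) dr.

525063/200

By the power rule, an antiderivative is F(r) = r**6/6 + 3*r**2/2 - 3/(2*r**2).
Then F(5) - F(2) = (396241/150) - (391/24) = 525063/200.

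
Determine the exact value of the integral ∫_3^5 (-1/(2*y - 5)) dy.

An antiderivative is F(y) = -log(2*y - 5)/2.
Then F(5) - F(3) = (-log(5)/2) - (0) = -log(5)/2.

-log(5)/2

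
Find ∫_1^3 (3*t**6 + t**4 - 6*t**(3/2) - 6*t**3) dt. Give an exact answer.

By the power rule, an antiderivative is F(t) = 3*t**7/7 - 12*t**(5/2)/5 + t**5/5 - 3*t**4/2.
Then F(3) - F(1) = (60507/70 - 108*sqrt(3)/5) - (-229/70) = 30368/35 - 108*sqrt(3)/5.

30368/35 - 108*sqrt(3)/5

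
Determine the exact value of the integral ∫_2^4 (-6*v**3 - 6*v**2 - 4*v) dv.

-496

By the power rule, an antiderivative is F(v) = -3*v**4/2 - 2*v**3 - 2*v**2.
Then F(4) - F(2) = (-544) - (-48) = -496.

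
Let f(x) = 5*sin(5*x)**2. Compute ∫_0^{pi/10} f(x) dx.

pi/4

Use the identity sin^2(5*x) = (1 - cos(10*x))/2.
An antiderivative is F(x) = 5*x/2 - sin(10*x)/4.
Then F(pi/10) - F(0) = (pi/4) - (0) = pi/4.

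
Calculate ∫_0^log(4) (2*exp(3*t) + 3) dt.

An antiderivative is F(t) = 2*exp(3*t)/3 + 3*t.
Then F(log(4)) - F(0) = (log(64) + 128/3) - (2/3) = 6*log(2) + 42.

6*log(2) + 42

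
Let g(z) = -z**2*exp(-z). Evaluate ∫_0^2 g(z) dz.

-2 + 10*exp(-2)

Integrate by parts twice (u = z^2, dv = -exp(-z) dz).
An antiderivative is F(z) = (z**2 + 2*z + 2)*exp(-z).
Then F(2) - F(0) = (10*exp(-2)) - (2) = -2 + 10*exp(-2).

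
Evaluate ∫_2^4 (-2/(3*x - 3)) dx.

-2*log(3)/3

An antiderivative is F(x) = -2*log(3*x - 3)/3.
Then F(4) - F(2) = (-4*log(3)/3) - (-2*log(3)/3) = -2*log(3)/3.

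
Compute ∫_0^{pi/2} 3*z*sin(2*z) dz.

Integrate by parts once (u = z, dv = 3*sin(2*z) dz).
An antiderivative is F(z) = -3*z*cos(2*z)/2 + 3*sin(2*z)/4.
Then F(pi/2) - F(0) = (3*pi/4) - (0) = 3*pi/4.

3*pi/4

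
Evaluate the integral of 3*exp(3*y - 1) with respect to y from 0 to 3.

-(1 - exp(9))*exp(-1)

Let u = 3*y - 1, so du = 3 dy. When y = 0, u = -1; when y = 3, u = 8.
The integral becomes ∫ exp(u) du from -1 to 8, with antiderivative exp(u).
Back in y: F(y) = exp(3*y - 1).
Then F(3) - F(0) = (exp(8)) - (exp(-1)) = -(1 - exp(9))*exp(-1).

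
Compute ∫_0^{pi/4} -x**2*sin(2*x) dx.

1/4 - pi/8

Integrate by parts twice (u = x^2, dv = -sin(2*x) dx).
An antiderivative is F(x) = x**2*cos(2*x)/2 - x*sin(2*x)/2 - cos(2*x)/4.
Then F(pi/4) - F(0) = (-pi/8) - (-1/4) = 1/4 - pi/8.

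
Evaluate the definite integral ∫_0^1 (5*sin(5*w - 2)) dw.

cos(2) - cos(3)

Let u = 5*w - 2, so du = 5 dw. When w = 0, u = -2; when w = 1, u = 3.
The integral becomes ∫ sin(u) du from -2 to 3, with antiderivative -cos(u).
Back in w: F(w) = -cos(5*w - 2).
Then F(1) - F(0) = (-cos(3)) - (-cos(2)) = cos(2) - cos(3).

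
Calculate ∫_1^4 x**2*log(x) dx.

-7 + 128*log(2)/3

Integrate by parts once (u = ln x, dv = x**2 dx).
An antiderivative is F(x) = x**3*(3*log(x) - 1)/9.
Then F(4) - F(1) = (-64/9 + 128*log(2)/3) - (-1/9) = -7 + 128*log(2)/3.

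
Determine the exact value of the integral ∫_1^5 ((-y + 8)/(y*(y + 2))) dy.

Factor the denominator: y**2 + 2*y = (y + 2)y.
Partial fractions: (-y + 8)/(y*(y + 2)) = -5/(y + 2) + 4/y.
An antiderivative is F(y) = 4*log(y) - 5*log(y + 2).
Then F(5) - F(1) = (-5*log(7) + 4*log(5)) - (-5*log(3)) = -5*log(7) + 5*log(3) + 4*log(5).

-5*log(7) + 5*log(3) + 4*log(5)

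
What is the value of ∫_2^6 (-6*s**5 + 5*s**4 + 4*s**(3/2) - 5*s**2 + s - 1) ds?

By the power rule, an antiderivative is F(s) = -s**6 + 8*s**(5/2)/5 + s**5 - 5*s**3/3 + s**2/2 - s.
Then F(6) - F(2) = (-39228 + 288*sqrt(6)/5) - (-136/3 + 32*sqrt(2)/5) = -117548/3 - 32*sqrt(2)/5 + 288*sqrt(6)/5.

-117548/3 - 32*sqrt(2)/5 + 288*sqrt(6)/5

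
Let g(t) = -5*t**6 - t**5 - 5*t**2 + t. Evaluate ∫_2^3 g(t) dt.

By the power rule, an antiderivative is F(t) = -5*t**7/7 - t**6/6 - 5*t**3/3 + t**2/2.
Then F(3) - F(2) = (-12069/7) - (-794/7) = -11275/7.

-11275/7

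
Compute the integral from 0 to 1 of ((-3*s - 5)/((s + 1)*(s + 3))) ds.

log(9/32)

Factor the denominator: s**2 + 4*s + 3 = (s + 3)(s + 1).
Partial fractions: (-3*s - 5)/((s + 1)*(s + 3)) = -2/(s + 3) - 1/(s + 1).
An antiderivative is F(s) = -log(s + 1) - 2*log(s + 3).
Then F(1) - F(0) = (-log(32)) - (-log(9)) = log(9/32).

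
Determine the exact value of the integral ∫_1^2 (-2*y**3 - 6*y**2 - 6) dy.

By the power rule, an antiderivative is F(y) = -y**4/2 - 2*y**3 - 6*y.
Then F(2) - F(1) = (-36) - (-17/2) = -55/2.

-55/2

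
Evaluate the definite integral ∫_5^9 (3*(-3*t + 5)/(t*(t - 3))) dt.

Factor the denominator: t**2 - 3*t = t(t - 3).
Partial fractions: 3*(-3*t + 5)/(t*(t - 3)) = -5/t - 4/(t - 3).
An antiderivative is F(t) = -5*log(t) - 4*log(t - 3).
Then F(9) - F(5) = (-14*log(3) - 4*log(2)) - (-5*log(5) - 4*log(2)) = -14*log(3) + 5*log(5).

-14*log(3) + 5*log(5)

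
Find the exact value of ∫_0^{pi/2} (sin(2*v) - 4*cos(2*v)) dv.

An antiderivative is F(v) = -2*sin(2*v) - cos(2*v)/2.
Then F(pi/2) - F(0) = (1/2) - (-1/2) = 1.

1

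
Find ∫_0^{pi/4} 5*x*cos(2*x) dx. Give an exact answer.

-5/4 + 5*pi/8

Integrate by parts once (u = x, dv = 5*cos(2*x) dx).
An antiderivative is F(x) = 5*x*sin(2*x)/2 + 5*cos(2*x)/4.
Then F(pi/4) - F(0) = (5*pi/8) - (5/4) = -5/4 + 5*pi/8.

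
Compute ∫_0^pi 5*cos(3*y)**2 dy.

5*pi/2

Use the identity cos^2(3*y) = (1 + cos(6*y))/2.
An antiderivative is F(y) = 5*y/2 + 5*sin(6*y)/12.
Then F(pi) - F(0) = (5*pi/2) - (0) = 5*pi/2.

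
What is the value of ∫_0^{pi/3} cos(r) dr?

sqrt(3)/2

An antiderivative is F(r) = sin(r).
Then F(pi/3) - F(0) = (sqrt(3)/2) - (0) = sqrt(3)/2.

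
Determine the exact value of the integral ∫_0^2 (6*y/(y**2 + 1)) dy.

3*log(5)

Let u = y**2 + 1, so du = 2*y dy. When y = 0, u = 1; when y = 2, u = 5.
The integral becomes 3·∫ 1/u du from 1 to 5, with antiderivative 3*log(u).
Back in y: F(y) = 3*log(y**2 + 1).
Then F(2) - F(0) = (3*log(5)) - (0) = 3*log(5).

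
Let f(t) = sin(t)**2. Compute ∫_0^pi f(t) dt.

Use the identity sin^2(t) = (1 - cos(2*t))/2.
An antiderivative is F(t) = t/2 - sin(2*t)/4.
Then F(pi) - F(0) = (pi/2) - (0) = pi/2.

pi/2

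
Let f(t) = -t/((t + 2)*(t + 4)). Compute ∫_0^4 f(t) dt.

Factor the denominator: t**2 + 6*t + 8 = (t + 4)(t + 2).
Partial fractions: -t/((t + 2)*(t + 4)) = -2/(t + 4) + 1/(t + 2).
An antiderivative is F(t) = log(t + 2) - 2*log(t + 4).
Then F(4) - F(0) = (log(3/32)) - (-log(8)) = log(3/4).

log(3/4)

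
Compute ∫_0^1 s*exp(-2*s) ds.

(-3 + exp(2))*exp(-2)/4

Integrate by parts once (u = s, dv = exp(-2*s) ds).
An antiderivative is F(s) = (-2*s - 1)*exp(-2*s)/4.
Then F(1) - F(0) = (-3*exp(-2)/4) - (-1/4) = (-3 + exp(2))*exp(-2)/4.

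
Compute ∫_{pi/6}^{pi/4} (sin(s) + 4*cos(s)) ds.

An antiderivative is F(s) = 4*sin(s) - cos(s).
Then F(pi/4) - F(pi/6) = (3*sqrt(2)/2) - (2 - sqrt(3)/2) = -2 + sqrt(3)/2 + 3*sqrt(2)/2.

-2 + sqrt(3)/2 + 3*sqrt(2)/2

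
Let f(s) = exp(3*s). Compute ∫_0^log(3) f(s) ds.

26/3

Let u = exp(s), so du = exp(s) ds. When s = 0, u = 1; when s = log(3), u = 3.
The integral becomes ∫ u**2 du from 1 to 3, with antiderivative u**3/3.
Back in s: F(s) = exp(3*s)/3.
Then F(log(3)) - F(0) = (9) - (1/3) = 26/3.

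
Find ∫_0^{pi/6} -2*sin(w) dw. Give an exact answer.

An antiderivative is F(w) = 2*cos(w).
Then F(pi/6) - F(0) = (sqrt(3)) - (2) = -2 + sqrt(3).

-2 + sqrt(3)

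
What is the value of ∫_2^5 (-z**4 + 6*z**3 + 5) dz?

By the power rule, an antiderivative is F(z) = -z**5/5 + 3*z**4/2 + 5*z.
Then F(5) - F(2) = (675/2) - (138/5) = 3099/10.

3099/10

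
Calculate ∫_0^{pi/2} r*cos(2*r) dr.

Integrate by parts once (u = r, dv = cos(2*r) dr).
An antiderivative is F(r) = r*sin(2*r)/2 + cos(2*r)/4.
Then F(pi/2) - F(0) = (-1/4) - (1/4) = -1/2.

-1/2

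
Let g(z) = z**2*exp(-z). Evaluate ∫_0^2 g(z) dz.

2 - 10*exp(-2)

Integrate by parts twice (u = z^2, dv = exp(-z) dz).
An antiderivative is F(z) = (-z**2 - 2*z - 2)*exp(-z).
Then F(2) - F(0) = (-10*exp(-2)) - (-2) = 2 - 10*exp(-2).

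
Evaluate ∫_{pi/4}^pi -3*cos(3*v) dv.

An antiderivative is F(v) = -sin(3*v).
Then F(pi) - F(pi/4) = (0) - (-sqrt(2)/2) = sqrt(2)/2.

sqrt(2)/2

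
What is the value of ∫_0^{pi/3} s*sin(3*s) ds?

pi/9

Integrate by parts once (u = s, dv = sin(3*s) ds).
An antiderivative is F(s) = -s*cos(3*s)/3 + sin(3*s)/9.
Then F(pi/3) - F(0) = (pi/9) - (0) = pi/9.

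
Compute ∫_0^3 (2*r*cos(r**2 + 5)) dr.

Let u = r**2 + 5, so du = 2*r dr. When r = 0, u = 5; when r = 3, u = 14.
The integral becomes ∫ cos(u) du from 5 to 14, with antiderivative sin(u).
Back in r: F(r) = sin(r**2 + 5).
Then F(3) - F(0) = (sin(14)) - (sin(5)) = -sin(5) + sin(14).

-sin(5) + sin(14)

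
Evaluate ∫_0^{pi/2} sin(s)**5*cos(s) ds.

1/6

Let u = sin(s), so du = cos(s) ds. When s = 0, u = 0; when s = pi/2, u = 1.
The integral becomes ∫ u**5 du from 0 to 1, with antiderivative u**6/6.
Back in s: F(s) = sin(s)**6/6.
Then F(pi/2) - F(0) = (1/6) - (0) = 1/6.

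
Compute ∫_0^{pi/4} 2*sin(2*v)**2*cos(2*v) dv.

1/3

Let u = sin(2*v), so du = 2*cos(2*v) dv. When v = 0, u = 0; when v = pi/4, u = 1.
The integral becomes ∫ u**2 du from 0 to 1, with antiderivative u**3/3.
Back in v: F(v) = sin(2*v)**3/3.
Then F(pi/4) - F(0) = (1/3) - (0) = 1/3.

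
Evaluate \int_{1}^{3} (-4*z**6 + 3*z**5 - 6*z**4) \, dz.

-41144/35

By the power rule, an antiderivative is F(z) = -4*z**7/7 + z**6/2 - 6*z**5/5.
Then F(3) - F(1) = (-82377/70) - (-89/70) = -41144/35.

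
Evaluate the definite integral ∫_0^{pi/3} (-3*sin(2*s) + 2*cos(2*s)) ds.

An antiderivative is F(s) = sin(2*s) + 3*cos(2*s)/2.
Then F(pi/3) - F(0) = (-3/4 + sqrt(3)/2) - (3/2) = -9/4 + sqrt(3)/2.

-9/4 + sqrt(3)/2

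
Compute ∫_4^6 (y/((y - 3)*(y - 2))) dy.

Factor the denominator: y**2 - 5*y + 6 = (y - 2)(y - 3).
Partial fractions: y/((y - 3)*(y - 2)) = -2/(y - 2) + 3/(y - 3).
An antiderivative is F(y) = 3*log(y - 3) - 2*log(y - 2).
Then F(6) - F(4) = (log(27/16)) - (-log(4)) = log(27/4).

log(27/4)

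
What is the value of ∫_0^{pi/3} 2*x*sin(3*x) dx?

Integrate by parts once (u = x, dv = 2*sin(3*x) dx).
An antiderivative is F(x) = -2*x*cos(3*x)/3 + 2*sin(3*x)/9.
Then F(pi/3) - F(0) = (2*pi/9) - (0) = 2*pi/9.

2*pi/9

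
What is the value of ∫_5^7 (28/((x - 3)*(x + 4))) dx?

Factor the denominator: x**2 + x - 12 = (x + 4)(x - 3).
Partial fractions: 28/((x - 3)*(x + 4)) = -4/(x + 4) + 4/(x - 3).
An antiderivative is F(x) = 4*log(x - 3) - 4*log(x + 4).
Then F(7) - F(5) = (-4*log(11) + 8*log(2)) - (-8*log(3) + 4*log(2)) = -4*log(11) + 4*log(2) + 8*log(3).

-4*log(11) + 4*log(2) + 8*log(3)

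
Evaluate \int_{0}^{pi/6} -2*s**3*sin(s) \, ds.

Integrate by parts 3 times (u = s^3, dv = -2*sin(s) ds).
An antiderivative is F(s) = 2*s**3*cos(s) - 6*s**2*sin(s) - 12*s*cos(s) + 12*sin(s).
Then F(pi/6) - F(0) = (-sqrt(3)*pi - pi**2/12 + sqrt(3)*pi**3/216 + 6) - (0) = -sqrt(3)*pi - pi**2/12 + sqrt(3)*pi**3/216 + 6.

-sqrt(3)*pi - pi**2/12 + sqrt(3)*pi**3/216 + 6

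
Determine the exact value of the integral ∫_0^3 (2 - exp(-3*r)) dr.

exp(-9)/3 + 17/3

An antiderivative is F(r) = 2*r + exp(-3*r)/3.
Then F(3) - F(0) = (exp(-9)/3 + 6) - (1/3) = exp(-9)/3 + 17/3.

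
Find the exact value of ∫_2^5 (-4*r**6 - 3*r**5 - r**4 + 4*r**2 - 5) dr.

By the power rule, an antiderivative is F(r) = -4*r**7/7 - r**6/2 - r**5/5 + 4*r**3/3 - 5*r.
Then F(5) - F(2) = (-2223425/42) - (-11642/105) = -3697947/70.

-3697947/70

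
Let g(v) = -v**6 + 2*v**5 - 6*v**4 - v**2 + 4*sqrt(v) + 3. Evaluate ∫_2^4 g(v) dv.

By the power rule, an antiderivative is F(v) = -v**7/7 + v**6/3 - 6*v**5/5 + 8*v**(3/2)/3 - v**3/3 + 3*v.
Then F(4) - F(2) = (-230164/105) - (-3362/105 + 16*sqrt(2)/3) = -226802/105 - 16*sqrt(2)/3.

-226802/105 - 16*sqrt(2)/3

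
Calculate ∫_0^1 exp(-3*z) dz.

An antiderivative is F(z) = -exp(-3*z)/3.
Then F(1) - F(0) = (-exp(-3)/3) - (-1/3) = -(1 - exp(3))*exp(-3)/3.

-(1 - exp(3))*exp(-3)/3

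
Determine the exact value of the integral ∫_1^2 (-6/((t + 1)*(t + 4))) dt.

log(16/25)

Factor the denominator: t**2 + 5*t + 4 = (t + 4)(t + 1).
Partial fractions: -6/((t + 1)*(t + 4)) = 2/(t + 4) - 2/(t + 1).
An antiderivative is F(t) = -2*log(t + 1) + 2*log(t + 4).
Then F(2) - F(1) = (log(4)) - (log(25/4)) = log(16/25).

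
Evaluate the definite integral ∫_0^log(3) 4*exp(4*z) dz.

80

Let u = exp(z), so du = exp(z) dz. When z = 0, u = 1; when z = log(3), u = 3.
The integral becomes 4·∫ u**3 du from 1 to 3, with antiderivative u**4.
Back in z: F(z) = exp(4*z).
Then F(log(3)) - F(0) = (81) - (1) = 80.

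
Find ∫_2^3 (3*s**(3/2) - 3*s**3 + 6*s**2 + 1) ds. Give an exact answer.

-39/4 - 24*sqrt(2)/5 + 54*sqrt(3)/5

By the power rule, an antiderivative is F(s) = 6*s**(5/2)/5 - 3*s**4/4 + 2*s**3 + s.
Then F(3) - F(2) = (-15/4 + 54*sqrt(3)/5) - (6 + 24*sqrt(2)/5) = -39/4 - 24*sqrt(2)/5 + 54*sqrt(3)/5.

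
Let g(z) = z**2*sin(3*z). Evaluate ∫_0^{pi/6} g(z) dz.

Integrate by parts twice (u = z^2, dv = sin(3*z) dz).
An antiderivative is F(z) = -z**2*cos(3*z)/3 + 2*z*sin(3*z)/9 + 2*cos(3*z)/27.
Then F(pi/6) - F(0) = (pi/27) - (2/27) = -2/27 + pi/27.

-2/27 + pi/27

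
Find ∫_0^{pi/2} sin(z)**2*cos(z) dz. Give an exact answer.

1/3

Let u = sin(z), so du = cos(z) dz. When z = 0, u = 0; when z = pi/2, u = 1.
The integral becomes ∫ u**2 du from 0 to 1, with antiderivative u**3/3.
Back in z: F(z) = sin(z)**3/3.
Then F(pi/2) - F(0) = (1/3) - (0) = 1/3.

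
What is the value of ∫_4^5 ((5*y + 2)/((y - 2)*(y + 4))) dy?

-11*log(2) + 8*log(3)

Factor the denominator: y**2 + 2*y - 8 = (y + 4)(y - 2).
Partial fractions: (5*y + 2)/((y - 2)*(y + 4)) = 3/(y + 4) + 2/(y - 2).
An antiderivative is F(y) = 2*log(y - 2) + 3*log(y + 4).
Then F(5) - F(4) = (8*log(3)) - (11*log(2)) = -11*log(2) + 8*log(3).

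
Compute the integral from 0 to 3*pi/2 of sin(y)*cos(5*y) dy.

Use the identity sin(y)cos(5*y) = [sin(6*y) + sin(-4*y)]/2.
An antiderivative is F(y) = cos(4*y)/8 - cos(6*y)/12.
Then F(3*pi/2) - F(0) = (5/24) - (1/24) = 1/6.

1/6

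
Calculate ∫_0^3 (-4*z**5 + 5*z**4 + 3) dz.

By the power rule, an antiderivative is F(z) = -2*z**6/3 + z**5 + 3*z.
Then F(3) - F(0) = (-234) - (0) = -234.

-234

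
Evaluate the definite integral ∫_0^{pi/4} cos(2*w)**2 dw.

Use the identity cos^2(2*w) = (1 + cos(4*w))/2.
An antiderivative is F(w) = w/2 + sin(4*w)/8.
Then F(pi/4) - F(0) = (pi/8) - (0) = pi/8.

pi/8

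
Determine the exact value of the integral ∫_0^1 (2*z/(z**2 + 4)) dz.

log(5/4)

Let u = z**2 + 4, so du = 2*z dz. When z = 0, u = 4; when z = 1, u = 5.
The integral becomes ∫ 1/u du from 4 to 5, with antiderivative log(u).
Back in z: F(z) = log(z**2 + 4).
Then F(1) - F(0) = (log(5)) - (log(4)) = log(5/4).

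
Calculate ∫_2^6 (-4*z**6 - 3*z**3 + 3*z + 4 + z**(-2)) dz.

-3376505/21

By the power rule, an antiderivative is F(z) = -4*z**7/7 - 3*z**4/4 + 3*z**2/2 + 4*z - 1/z.
Then F(6) - F(2) = (-6756019/42) - (-1003/14) = -3376505/21.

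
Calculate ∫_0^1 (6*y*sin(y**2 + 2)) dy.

3*cos(2) - 3*cos(3)

Let u = y**2 + 2, so du = 2*y dy. When y = 0, u = 2; when y = 1, u = 3.
The integral becomes 3·∫ sin(u) du from 2 to 3, with antiderivative -3*cos(u).
Back in y: F(y) = -3*cos(y**2 + 2).
Then F(1) - F(0) = (-3*cos(3)) - (-3*cos(2)) = 3*cos(2) - 3*cos(3).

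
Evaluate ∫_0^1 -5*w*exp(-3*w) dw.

Integrate by parts once (u = w, dv = -5*exp(-3*w) dw).
An antiderivative is F(w) = (15*w + 5)*exp(-3*w)/9.
Then F(1) - F(0) = (20*exp(-3)/9) - (5/9) = -5/9 + 20*exp(-3)/9.

-5/9 + 20*exp(-3)/9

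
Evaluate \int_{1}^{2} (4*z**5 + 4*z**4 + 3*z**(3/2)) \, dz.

24*sqrt(2)/5 + 328/5

By the power rule, an antiderivative is F(z) = 2*z**6/3 + 6*z**(5/2)/5 + 4*z**5/5.
Then F(2) - F(1) = (24*sqrt(2)/5 + 1024/15) - (8/3) = 24*sqrt(2)/5 + 328/5.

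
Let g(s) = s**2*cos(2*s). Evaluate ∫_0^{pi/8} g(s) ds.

sqrt(2)*(-32 + pi**2 + 8*pi)/256

Integrate by parts twice (u = s^2, dv = cos(2*s) ds).
An antiderivative is F(s) = s**2*sin(2*s)/2 + s*cos(2*s)/2 - sin(2*s)/4.
Then F(pi/8) - F(0) = (sqrt(2)*(-32 + pi**2 + 8*pi)/256) - (0) = sqrt(2)*(-32 + pi**2 + 8*pi)/256.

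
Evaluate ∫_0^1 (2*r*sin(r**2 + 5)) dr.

Let u = r**2 + 5, so du = 2*r dr. When r = 0, u = 5; when r = 1, u = 6.
The integral becomes ∫ sin(u) du from 5 to 6, with antiderivative -cos(u).
Back in r: F(r) = -cos(r**2 + 5).
Then F(1) - F(0) = (-cos(6)) - (-cos(5)) = -cos(6) + cos(5).

-cos(6) + cos(5)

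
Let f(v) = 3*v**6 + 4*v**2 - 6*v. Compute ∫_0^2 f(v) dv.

1124/21

By the power rule, an antiderivative is F(v) = 3*v**7/7 + 4*v**3/3 - 3*v**2.
Then F(2) - F(0) = (1124/21) - (0) = 1124/21.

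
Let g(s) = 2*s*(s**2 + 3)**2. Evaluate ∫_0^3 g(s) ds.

567

Let u = s**2 + 3, so du = 2*s ds. When s = 0, u = 3; when s = 3, u = 12.
The integral becomes ∫ u**2 du from 3 to 12, with antiderivative u**3/3.
Back in s: F(s) = (s**2 + 3)**3/3.
Then F(3) - F(0) = (576) - (9) = 567.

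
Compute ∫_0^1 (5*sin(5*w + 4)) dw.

cos(4) - cos(9)

Let u = 5*w + 4, so du = 5 dw. When w = 0, u = 4; when w = 1, u = 9.
The integral becomes ∫ sin(u) du from 4 to 9, with antiderivative -cos(u).
Back in w: F(w) = -cos(5*w + 4).
Then F(1) - F(0) = (-cos(9)) - (-cos(4)) = cos(4) - cos(9).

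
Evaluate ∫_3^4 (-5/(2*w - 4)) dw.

-5*log(2)/2

An antiderivative is F(w) = -5*log(2*w - 4)/2.
Then F(4) - F(3) = (-log(32)) - (-5*log(2)/2) = -5*log(2)/2.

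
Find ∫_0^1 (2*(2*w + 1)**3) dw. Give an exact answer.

20

Let u = 2*w + 1, so du = 2 dw. When w = 0, u = 1; when w = 1, u = 3.
The integral becomes ∫ u**3 du from 1 to 3, with antiderivative u**4/4.
Back in w: F(w) = (2*w + 1)**4/4.
Then F(1) - F(0) = (81/4) - (1/4) = 20.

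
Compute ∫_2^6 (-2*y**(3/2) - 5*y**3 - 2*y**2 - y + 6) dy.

-5192/3 - 144*sqrt(6)/5 + 16*sqrt(2)/5

By the power rule, an antiderivative is F(y) = -4*y**(5/2)/5 - 5*y**4/4 - 2*y**3/3 - y**2/2 + 6*y.
Then F(6) - F(2) = (-1746 - 144*sqrt(6)/5) - (-46/3 - 16*sqrt(2)/5) = -5192/3 - 144*sqrt(6)/5 + 16*sqrt(2)/5.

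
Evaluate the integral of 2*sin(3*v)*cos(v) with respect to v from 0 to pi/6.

5/8

Use the identity sin(3*v)cos(v) = [sin(4*v) + sin(2*v)]/2.
An antiderivative is F(v) = -cos(2*v)/2 - cos(4*v)/4.
Then F(pi/6) - F(0) = (-1/8) - (-3/4) = 5/8.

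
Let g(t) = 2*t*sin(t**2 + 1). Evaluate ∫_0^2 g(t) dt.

Let u = t**2 + 1, so du = 2*t dt. When t = 0, u = 1; when t = 2, u = 5.
The integral becomes ∫ sin(u) du from 1 to 5, with antiderivative -cos(u).
Back in t: F(t) = -cos(t**2 + 1).
Then F(2) - F(0) = (-cos(5)) - (-cos(1)) = -cos(5) + cos(1).

-cos(5) + cos(1)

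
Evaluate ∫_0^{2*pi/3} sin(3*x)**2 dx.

Use the identity sin^2(3*x) = (1 - cos(6*x))/2.
An antiderivative is F(x) = x/2 - sin(6*x)/12.
Then F(2*pi/3) - F(0) = (pi/3) - (0) = pi/3.

pi/3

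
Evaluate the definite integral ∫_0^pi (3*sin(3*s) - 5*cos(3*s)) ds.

An antiderivative is F(s) = -5*sin(3*s)/3 - cos(3*s).
Then F(pi) - F(0) = (1) - (-1) = 2.

2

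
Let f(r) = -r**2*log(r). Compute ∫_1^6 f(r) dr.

Integrate by parts once (u = ln r, dv = -r**2 dr).
An antiderivative is F(r) = -r**3*(3*log(r) - 1)/9.
Then F(6) - F(1) = (-72*log(3) - 72*log(2) + 24) - (1/9) = -72*log(3) - 72*log(2) + 215/9.

-72*log(3) - 72*log(2) + 215/9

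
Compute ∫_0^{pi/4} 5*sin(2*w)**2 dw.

5*pi/8

Use the identity sin^2(2*w) = (1 - cos(4*w))/2.
An antiderivative is F(w) = 5*w/2 - 5*sin(4*w)/8.
Then F(pi/4) - F(0) = (5*pi/8) - (0) = 5*pi/8.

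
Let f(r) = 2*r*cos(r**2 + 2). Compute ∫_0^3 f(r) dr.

sin(11) - sin(2)

Let u = r**2 + 2, so du = 2*r dr. When r = 0, u = 2; when r = 3, u = 11.
The integral becomes ∫ cos(u) du from 2 to 11, with antiderivative sin(u).
Back in r: F(r) = sin(r**2 + 2).
Then F(3) - F(0) = (sin(11)) - (sin(2)) = sin(11) - sin(2).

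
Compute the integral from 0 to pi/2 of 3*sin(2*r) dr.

An antiderivative is F(r) = -3*cos(2*r)/2.
Then F(pi/2) - F(0) = (3/2) - (-3/2) = 3.

3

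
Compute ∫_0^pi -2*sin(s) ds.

An antiderivative is F(s) = 2*cos(s).
Then F(pi) - F(0) = (-2) - (2) = -4.

-4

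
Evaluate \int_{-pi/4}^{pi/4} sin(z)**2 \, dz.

-1/2 + pi/4

Use the identity sin^2(z) = (1 - cos(2*z))/2.
An antiderivative is F(z) = z/2 - sin(2*z)/4.
Then F(pi/4) - F(-pi/4) = (-1/4 + pi/8) - (1/4 - pi/8) = -1/2 + pi/4.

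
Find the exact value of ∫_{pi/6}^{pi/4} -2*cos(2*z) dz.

-1 + sqrt(3)/2

An antiderivative is F(z) = -sin(2*z).
Then F(pi/4) - F(pi/6) = (-1) - (-sqrt(3)/2) = -1 + sqrt(3)/2.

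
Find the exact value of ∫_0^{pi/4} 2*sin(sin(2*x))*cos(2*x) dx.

Let u = sin(2*x), so du = 2*cos(2*x) dx. When x = 0, u = 0; when x = pi/4, u = 1.
The integral becomes ∫ sin(u) du from 0 to 1, with antiderivative -cos(u).
Back in x: F(x) = -cos(sin(2*x)).
Then F(pi/4) - F(0) = (-cos(1)) - (-1) = 1 - cos(1).

1 - cos(1)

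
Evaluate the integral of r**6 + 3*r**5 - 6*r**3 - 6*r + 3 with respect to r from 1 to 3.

3768/7

By the power rule, an antiderivative is F(r) = r**7/7 + r**6/2 - 3*r**4/2 - 3*r**2 + 3*r.
Then F(3) - F(1) = (3762/7) - (-6/7) = 3768/7.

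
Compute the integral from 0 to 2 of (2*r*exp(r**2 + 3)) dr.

Let u = r**2 + 3, so du = 2*r dr. When r = 0, u = 3; when r = 2, u = 7.
The integral becomes ∫ exp(u) du from 3 to 7, with antiderivative exp(u).
Back in r: F(r) = exp(r**2 + 3).
Then F(2) - F(0) = (exp(7)) - (exp(3)) = -exp(3) + exp(7).

-exp(3) + exp(7)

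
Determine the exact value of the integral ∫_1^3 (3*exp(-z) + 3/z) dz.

An antiderivative is F(z) = 3*log(z) - 3*exp(-z).
Then F(3) - F(1) = (-3*exp(-3) + 3*log(3)) - (-3*exp(-1)) = -3*exp(-3) + 3*exp(-1) + 3*log(3).

-3*exp(-3) + 3*exp(-1) + 3*log(3)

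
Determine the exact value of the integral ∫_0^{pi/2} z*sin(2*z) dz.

Integrate by parts once (u = z, dv = sin(2*z) dz).
An antiderivative is F(z) = -z*cos(2*z)/2 + sin(2*z)/4.
Then F(pi/2) - F(0) = (pi/4) - (0) = pi/4.

pi/4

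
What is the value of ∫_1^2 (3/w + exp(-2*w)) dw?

(-1 + exp(2) + 6*exp(4)*log(2))*exp(-4)/2

An antiderivative is F(w) = 3*log(w) - exp(-2*w)/2.
Then F(2) - F(1) = (-exp(-4)/2 + 3*log(2)) - (-exp(-2)/2) = (-1 + exp(2) + 6*exp(4)*log(2))*exp(-4)/2.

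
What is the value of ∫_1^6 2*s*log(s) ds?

Integrate by parts once (u = ln s, dv = 2*s ds).
An antiderivative is F(s) = s**2*(2*log(s) - 1)/2.
Then F(6) - F(1) = (-18 + 36*log(2) + 36*log(3)) - (-1/2) = -35/2 + 36*log(2) + 36*log(3).

-35/2 + 36*log(2) + 36*log(3)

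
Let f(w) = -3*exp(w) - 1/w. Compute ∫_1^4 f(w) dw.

-3*exp(4) - log(4) + 3*exp(1)

An antiderivative is F(w) = -3*exp(w) - log(w).
Then F(4) - F(1) = (-3*exp(4) - log(4)) - (-3*exp(1)) = -3*exp(4) - log(4) + 3*exp(1).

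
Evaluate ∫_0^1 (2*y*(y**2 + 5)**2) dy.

Let u = y**2 + 5, so du = 2*y dy. When y = 0, u = 5; when y = 1, u = 6.
The integral becomes ∫ u**2 du from 5 to 6, with antiderivative u**3/3.
Back in y: F(y) = (y**2 + 5)**3/3.
Then F(1) - F(0) = (72) - (125/3) = 91/3.

91/3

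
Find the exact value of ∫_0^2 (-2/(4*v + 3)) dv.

An antiderivative is F(v) = -log(4*v + 3)/2.
Then F(2) - F(0) = (-log(11)/2) - (-log(3)/2) = -log(11)/2 + log(3)/2.

-log(11)/2 + log(3)/2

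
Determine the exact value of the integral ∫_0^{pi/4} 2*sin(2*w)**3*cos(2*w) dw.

1/4

Let u = sin(2*w), so du = 2*cos(2*w) dw. When w = 0, u = 0; when w = pi/4, u = 1.
The integral becomes ∫ u**3 du from 0 to 1, with antiderivative u**4/4.
Back in w: F(w) = sin(2*w)**4/4.
Then F(pi/4) - F(0) = (1/4) - (0) = 1/4.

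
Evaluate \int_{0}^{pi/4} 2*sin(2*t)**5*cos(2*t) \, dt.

Let u = sin(2*t), so du = 2*cos(2*t) dt. When t = 0, u = 0; when t = pi/4, u = 1.
The integral becomes ∫ u**5 du from 0 to 1, with antiderivative u**6/6.
Back in t: F(t) = sin(2*t)**6/6.
Then F(pi/4) - F(0) = (1/6) - (0) = 1/6.

1/6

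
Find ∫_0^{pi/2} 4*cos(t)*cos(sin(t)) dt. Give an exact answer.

Let u = sin(t), so du = cos(t) dt. When t = 0, u = 0; when t = pi/2, u = 1.
The integral becomes 4·∫ cos(u) du from 0 to 1, with antiderivative 4*sin(u).
Back in t: F(t) = 4*sin(sin(t)).
Then F(pi/2) - F(0) = (4*sin(1)) - (0) = 4*sin(1).

4*sin(1)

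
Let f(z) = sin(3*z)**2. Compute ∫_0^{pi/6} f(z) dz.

Use the identity sin^2(3*z) = (1 - cos(6*z))/2.
An antiderivative is F(z) = z/2 - sin(6*z)/12.
Then F(pi/6) - F(0) = (pi/12) - (0) = pi/12.

pi/12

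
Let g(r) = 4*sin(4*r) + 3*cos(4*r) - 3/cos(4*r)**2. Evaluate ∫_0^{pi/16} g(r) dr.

An antiderivative is F(r) = 3*sin(4*r)/4 - cos(4*r) - 3*tan(4*r)/4.
Then F(pi/16) - F(0) = (-3/4 - sqrt(2)/8) - (-1) = 1/4 - sqrt(2)/8.

1/4 - sqrt(2)/8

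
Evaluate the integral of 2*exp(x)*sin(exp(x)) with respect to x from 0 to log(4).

2*cos(1) - 2*cos(4)

Let u = exp(x), so du = exp(x) dx. When x = 0, u = 1; when x = log(4), u = 4.
The integral becomes 2·∫ sin(u) du from 1 to 4, with antiderivative -2*cos(u).
Back in x: F(x) = -2*cos(exp(x)).
Then F(log(4)) - F(0) = (-2*cos(4)) - (-2*cos(1)) = 2*cos(1) - 2*cos(4).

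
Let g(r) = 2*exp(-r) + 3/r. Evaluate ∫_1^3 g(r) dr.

An antiderivative is F(r) = 3*log(r) - 2*exp(-r).
Then F(3) - F(1) = (-2*exp(-3) + 3*log(3)) - (-2*exp(-1)) = -2*exp(-3) + 2*exp(-1) + 3*log(3).

-2*exp(-3) + 2*exp(-1) + 3*log(3)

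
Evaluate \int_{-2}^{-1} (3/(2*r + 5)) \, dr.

3*log(3)/2

An antiderivative is F(r) = 3*log(2*r + 5)/2.
Then F(-1) - F(-2) = (3*log(3)/2) - (0) = 3*log(3)/2.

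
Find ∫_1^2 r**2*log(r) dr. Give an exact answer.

-7/9 + 8*log(2)/3

Integrate by parts once (u = ln r, dv = r**2 dr).
An antiderivative is F(r) = r**3*(3*log(r) - 1)/9.
Then F(2) - F(1) = (-8/9 + 8*log(2)/3) - (-1/9) = -7/9 + 8*log(2)/3.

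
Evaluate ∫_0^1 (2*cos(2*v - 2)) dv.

sin(2)

Let u = 2*v - 2, so du = 2 dv. When v = 0, u = -2; when v = 1, u = 0.
The integral becomes ∫ cos(u) du from -2 to 0, with antiderivative sin(u).
Back in v: F(v) = sin(2*v - 2).
Then F(1) - F(0) = (0) - (-sin(2)) = sin(2).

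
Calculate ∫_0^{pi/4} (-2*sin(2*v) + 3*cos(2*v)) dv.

1/2

An antiderivative is F(v) = 3*sin(2*v)/2 + cos(2*v).
Then F(pi/4) - F(0) = (3/2) - (1) = 1/2.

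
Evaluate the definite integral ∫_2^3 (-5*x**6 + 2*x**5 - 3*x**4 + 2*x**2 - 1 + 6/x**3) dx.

By the power rule, an antiderivative is F(x) = -5*x**7/7 + x**6/3 - 3*x**5/5 + 2*x**3/3 - x - 3/x**2.
Then F(3) - F(2) = (-152279/105) - (-36419/420) = -190899/140.

-190899/140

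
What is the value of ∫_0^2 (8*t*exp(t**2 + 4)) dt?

Let u = t**2 + 4, so du = 2*t dt. When t = 0, u = 4; when t = 2, u = 8.
The integral becomes 4·∫ exp(u) du from 4 to 8, with antiderivative 4*exp(u).
Back in t: F(t) = 4*exp(t**2 + 4).
Then F(2) - F(0) = (4*exp(8)) - (4*exp(4)) = -4*(1 - exp(4))*exp(4).

-4*(1 - exp(4))*exp(4)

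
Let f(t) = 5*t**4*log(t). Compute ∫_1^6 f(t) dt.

-1555 + 7776*log(2) + 7776*log(3)

Integrate by parts once (u = ln t, dv = 5*t**4 dt).
An antiderivative is F(t) = t**5*(5*log(t) - 1)/5.
Then F(6) - F(1) = (-7776/5 + 7776*log(2) + 7776*log(3)) - (-1/5) = -1555 + 7776*log(2) + 7776*log(3).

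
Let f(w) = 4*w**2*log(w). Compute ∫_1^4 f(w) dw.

-28 + 512*log(2)/3

Integrate by parts once (u = ln w, dv = 4*w**2 dw).
An antiderivative is F(w) = 4*w**3*(3*log(w) - 1)/9.
Then F(4) - F(1) = (-256/9 + 512*log(2)/3) - (-4/9) = -28 + 512*log(2)/3.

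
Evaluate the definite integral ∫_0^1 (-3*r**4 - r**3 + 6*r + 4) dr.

123/20

By the power rule, an antiderivative is F(r) = -3*r**5/5 - r**4/4 + 3*r**2 + 4*r.
Then F(1) - F(0) = (123/20) - (0) = 123/20.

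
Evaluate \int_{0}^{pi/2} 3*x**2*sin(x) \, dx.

-6 + 3*pi

Integrate by parts twice (u = x^2, dv = 3*sin(x) dx).
An antiderivative is F(x) = -3*x**2*cos(x) + 6*x*sin(x) + 6*cos(x).
Then F(pi/2) - F(0) = (3*pi) - (6) = -6 + 3*pi.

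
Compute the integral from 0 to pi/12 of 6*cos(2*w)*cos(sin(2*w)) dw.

3*sin(1/2)

Let u = sin(2*w), so du = 2*cos(2*w) dw. When w = 0, u = 0; when w = pi/12, u = 1/2.
The integral becomes 3·∫ cos(u) du from 0 to 1/2, with antiderivative 3*sin(u).
Back in w: F(w) = 3*sin(sin(2*w)).
Then F(pi/12) - F(0) = (3*sin(1/2)) - (0) = 3*sin(1/2).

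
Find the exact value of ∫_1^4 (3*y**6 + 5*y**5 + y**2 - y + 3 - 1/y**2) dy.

292755/28

By the power rule, an antiderivative is F(y) = 3*y**7/7 + 5*y**6/6 + y**3/3 - y**2/2 + 3*y + 1/y.
Then F(4) - F(1) = (878693/84) - (107/21) = 292755/28.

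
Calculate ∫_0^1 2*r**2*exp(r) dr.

-4 + 2*E

Integrate by parts twice (u = r^2, dv = 2*exp(r) dr).
An antiderivative is F(r) = (2*r**2 - 4*r + 4)*exp(r).
Then F(1) - F(0) = (2*E) - (4) = -4 + 2*E.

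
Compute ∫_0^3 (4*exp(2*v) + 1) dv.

1 + 2*exp(6)

An antiderivative is F(v) = 2*exp(2*v) + v.
Then F(3) - F(0) = (3 + 2*exp(6)) - (2) = 1 + 2*exp(6).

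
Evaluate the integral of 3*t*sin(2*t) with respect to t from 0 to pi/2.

3*pi/4

Integrate by parts once (u = t, dv = 3*sin(2*t) dt).
An antiderivative is F(t) = -3*t*cos(2*t)/2 + 3*sin(2*t)/4.
Then F(pi/2) - F(0) = (3*pi/4) - (0) = 3*pi/4.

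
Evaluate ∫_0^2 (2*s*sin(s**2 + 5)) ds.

Let u = s**2 + 5, so du = 2*s ds. When s = 0, u = 5; when s = 2, u = 9.
The integral becomes ∫ sin(u) du from 5 to 9, with antiderivative -cos(u).
Back in s: F(s) = -cos(s**2 + 5).
Then F(2) - F(0) = (-cos(9)) - (-cos(5)) = cos(5) - cos(9).

cos(5) - cos(9)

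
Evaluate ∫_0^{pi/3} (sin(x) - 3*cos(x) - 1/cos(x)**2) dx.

An antiderivative is F(x) = -3*sin(x) - cos(x) - tan(x).
Then F(pi/3) - F(0) = (-5*sqrt(3)/2 - 1/2) - (-1) = 1/2 - 5*sqrt(3)/2.

1/2 - 5*sqrt(3)/2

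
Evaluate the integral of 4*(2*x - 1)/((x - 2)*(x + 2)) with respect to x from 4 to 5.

-8*log(2) - 2*log(3) + 5*log(7)

Factor the denominator: x**2 - 4 = (x + 2)(x - 2).
Partial fractions: 4*(2*x - 1)/((x - 2)*(x + 2)) = 5/(x + 2) + 3/(x - 2).
An antiderivative is F(x) = 3*log(x - 2) + 5*log(x + 2).
Then F(5) - F(4) = (3*log(3) + 5*log(7)) - (5*log(3) + 8*log(2)) = -8*log(2) - 2*log(3) + 5*log(7).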